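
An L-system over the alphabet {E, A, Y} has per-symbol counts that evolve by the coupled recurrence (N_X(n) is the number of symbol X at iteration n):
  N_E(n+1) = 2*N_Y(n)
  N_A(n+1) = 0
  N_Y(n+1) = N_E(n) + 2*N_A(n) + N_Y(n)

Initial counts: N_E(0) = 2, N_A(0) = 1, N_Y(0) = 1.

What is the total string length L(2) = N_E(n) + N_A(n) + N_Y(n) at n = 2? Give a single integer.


Answer: 17

Derivation:
Step 0: N_E=2, N_A=1, N_Y=1, L=4
Step 1: N_E=2, N_A=0, N_Y=5, L=7
Step 2: N_E=10, N_A=0, N_Y=7, L=17


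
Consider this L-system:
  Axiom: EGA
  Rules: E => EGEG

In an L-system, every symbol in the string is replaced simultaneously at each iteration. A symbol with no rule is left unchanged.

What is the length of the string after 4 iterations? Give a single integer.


Answer: 48

Derivation:
Step 0: length = 3
Step 1: length = 6
Step 2: length = 12
Step 3: length = 24
Step 4: length = 48


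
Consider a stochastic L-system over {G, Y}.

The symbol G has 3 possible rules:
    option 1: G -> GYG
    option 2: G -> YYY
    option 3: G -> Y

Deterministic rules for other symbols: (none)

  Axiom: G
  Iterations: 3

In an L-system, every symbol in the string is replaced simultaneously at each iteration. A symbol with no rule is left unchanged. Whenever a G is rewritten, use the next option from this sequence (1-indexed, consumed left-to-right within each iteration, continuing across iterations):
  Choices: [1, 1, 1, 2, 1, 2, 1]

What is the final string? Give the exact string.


Answer: YYYYGYGYYYYYGYG

Derivation:
Step 0: G
Step 1: GYG  (used choices [1])
Step 2: GYGYGYG  (used choices [1, 1])
Step 3: YYYYGYGYYYYYGYG  (used choices [2, 1, 2, 1])


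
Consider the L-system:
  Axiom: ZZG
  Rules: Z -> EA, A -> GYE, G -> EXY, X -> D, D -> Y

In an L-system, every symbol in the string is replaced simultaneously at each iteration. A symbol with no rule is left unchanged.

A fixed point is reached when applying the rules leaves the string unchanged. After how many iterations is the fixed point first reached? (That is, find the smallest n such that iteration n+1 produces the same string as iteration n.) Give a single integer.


Step 0: ZZG
Step 1: EAEAEXY
Step 2: EGYEEGYEEDY
Step 3: EEXYYEEEXYYEEYY
Step 4: EEDYYEEEDYYEEYY
Step 5: EEYYYEEEYYYEEYY
Step 6: EEYYYEEEYYYEEYY  (unchanged — fixed point at step 5)

Answer: 5


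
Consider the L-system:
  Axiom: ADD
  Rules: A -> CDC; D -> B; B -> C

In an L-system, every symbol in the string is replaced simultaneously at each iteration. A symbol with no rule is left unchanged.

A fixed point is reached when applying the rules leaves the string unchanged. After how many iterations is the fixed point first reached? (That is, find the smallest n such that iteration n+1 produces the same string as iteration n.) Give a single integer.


Answer: 3

Derivation:
Step 0: ADD
Step 1: CDCBB
Step 2: CBCCC
Step 3: CCCCC
Step 4: CCCCC  (unchanged — fixed point at step 3)


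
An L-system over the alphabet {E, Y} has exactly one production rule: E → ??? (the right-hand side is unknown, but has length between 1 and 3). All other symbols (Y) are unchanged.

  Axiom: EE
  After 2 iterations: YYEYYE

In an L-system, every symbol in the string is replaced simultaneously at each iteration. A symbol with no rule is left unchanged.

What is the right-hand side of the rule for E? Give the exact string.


Answer: YE

Derivation:
Trying E → YE:
  Step 0: EE
  Step 1: YEYE
  Step 2: YYEYYE
Matches the given result.


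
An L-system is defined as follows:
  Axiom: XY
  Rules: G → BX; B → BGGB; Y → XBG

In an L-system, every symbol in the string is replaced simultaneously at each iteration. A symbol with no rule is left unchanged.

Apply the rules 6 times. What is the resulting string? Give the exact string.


Step 0: XY
Step 1: XXBG
Step 2: XXBGGBBX
Step 3: XXBGGBBXBXBGGBBGGBX
Step 4: XXBGGBBXBXBGGBBGGBXBGGBXBGGBBXBXBGGBBGGBBXBXBGGBX
Step 5: XXBGGBBXBXBGGBBGGBXBGGBXBGGBBXBXBGGBBGGBBXBXBGGBXBGGBBXBXBGGBXBGGBBXBXBGGBBGGBXBGGBXBGGBBXBXBGGBBGGBBXBXBGGBBGGBXBGGBXBGGBBXBXBGGBX
Step 6: XXBGGBBXBXBGGBBGGBXBGGBXBGGBBXBXBGGBBGGBBXBXBGGBXBGGBBXBXBGGBXBGGBBXBXBGGBBGGBXBGGBXBGGBBXBXBGGBBGGBBXBXBGGBBGGBXBGGBXBGGBBXBXBGGBXBGGBBXBXBGGBBGGBXBGGBXBGGBBXBXBGGBXBGGBBXBXBGGBBGGBXBGGBXBGGBBXBXBGGBBGGBBXBXBGGBXBGGBBXBXBGGBXBGGBBXBXBGGBBGGBXBGGBXBGGBBXBXBGGBBGGBBXBXBGGBBGGBXBGGBXBGGBBXBXBGGBBGGBBXBXBGGBXBGGBBXBXBGGBXBGGBBXBXBGGBBGGBXBGGBXBGGBBXBXBGGBX

Answer: XXBGGBBXBXBGGBBGGBXBGGBXBGGBBXBXBGGBBGGBBXBXBGGBXBGGBBXBXBGGBXBGGBBXBXBGGBBGGBXBGGBXBGGBBXBXBGGBBGGBBXBXBGGBBGGBXBGGBXBGGBBXBXBGGBXBGGBBXBXBGGBBGGBXBGGBXBGGBBXBXBGGBXBGGBBXBXBGGBBGGBXBGGBXBGGBBXBXBGGBBGGBBXBXBGGBXBGGBBXBXBGGBXBGGBBXBXBGGBBGGBXBGGBXBGGBBXBXBGGBBGGBBXBXBGGBBGGBXBGGBXBGGBBXBXBGGBBGGBBXBXBGGBXBGGBBXBXBGGBXBGGBBXBXBGGBBGGBXBGGBXBGGBBXBXBGGBX


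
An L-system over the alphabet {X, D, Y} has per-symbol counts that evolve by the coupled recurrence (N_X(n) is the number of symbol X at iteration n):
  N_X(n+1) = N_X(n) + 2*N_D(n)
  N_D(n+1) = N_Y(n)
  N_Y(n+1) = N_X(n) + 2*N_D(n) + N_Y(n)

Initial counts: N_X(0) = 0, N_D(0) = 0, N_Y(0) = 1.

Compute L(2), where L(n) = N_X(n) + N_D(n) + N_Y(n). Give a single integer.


Step 0: N_X=0, N_D=0, N_Y=1, L=1
Step 1: N_X=0, N_D=1, N_Y=1, L=2
Step 2: N_X=2, N_D=1, N_Y=3, L=6

Answer: 6


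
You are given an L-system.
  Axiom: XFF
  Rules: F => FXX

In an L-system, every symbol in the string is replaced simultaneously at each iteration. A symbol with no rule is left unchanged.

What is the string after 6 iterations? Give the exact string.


Step 0: XFF
Step 1: XFXXFXX
Step 2: XFXXXXFXXXX
Step 3: XFXXXXXXFXXXXXX
Step 4: XFXXXXXXXXFXXXXXXXX
Step 5: XFXXXXXXXXXXFXXXXXXXXXX
Step 6: XFXXXXXXXXXXXXFXXXXXXXXXXXX

Answer: XFXXXXXXXXXXXXFXXXXXXXXXXXX


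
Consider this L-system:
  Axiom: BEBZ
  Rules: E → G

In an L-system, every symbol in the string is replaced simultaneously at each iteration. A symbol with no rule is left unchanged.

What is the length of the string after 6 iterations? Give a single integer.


Answer: 4

Derivation:
Step 0: length = 4
Step 1: length = 4
Step 2: length = 4
Step 3: length = 4
Step 4: length = 4
Step 5: length = 4
Step 6: length = 4


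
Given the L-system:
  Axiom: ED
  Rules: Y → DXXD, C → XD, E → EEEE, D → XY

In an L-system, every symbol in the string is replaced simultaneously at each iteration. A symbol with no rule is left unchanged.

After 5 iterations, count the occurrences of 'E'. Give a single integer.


Answer: 1024

Derivation:
Step 0: length=2, 'E' count=1
Step 1: length=6, 'E' count=4
Step 2: length=21, 'E' count=16
Step 3: length=71, 'E' count=64
Step 4: length=269, 'E' count=256
Step 5: length=1041, 'E' count=1024
Final string: EEEEEEEEEEEEEEEEEEEEEEEEEEEEEEEEEEEEEEEEEEEEEEEEEEEEEEEEEEEEEEEEEEEEEEEEEEEEEEEEEEEEEEEEEEEEEEEEEEEEEEEEEEEEEEEEEEEEEEEEEEEEEEEEEEEEEEEEEEEEEEEEEEEEEEEEEEEEEEEEEEEEEEEEEEEEEEEEEEEEEEEEEEEEEEEEEEEEEEEEEEEEEEEEEEEEEEEEEEEEEEEEEEEEEEEEEEEEEEEEEEEEEEEEEEEEEEEEEEEEEEEEEEEEEEEEEEEEEEEEEEEEEEEEEEEEEEEEEEEEEEEEEEEEEEEEEEEEEEEEEEEEEEEEEEEEEEEEEEEEEEEEEEEEEEEEEEEEEEEEEEEEEEEEEEEEEEEEEEEEEEEEEEEEEEEEEEEEEEEEEEEEEEEEEEEEEEEEEEEEEEEEEEEEEEEEEEEEEEEEEEEEEEEEEEEEEEEEEEEEEEEEEEEEEEEEEEEEEEEEEEEEEEEEEEEEEEEEEEEEEEEEEEEEEEEEEEEEEEEEEEEEEEEEEEEEEEEEEEEEEEEEEEEEEEEEEEEEEEEEEEEEEEEEEEEEEEEEEEEEEEEEEEEEEEEEEEEEEEEEEEEEEEEEEEEEEEEEEEEEEEEEEEEEEEEEEEEEEEEEEEEEEEEEEEEEEEEEEEEEEEEEEEEEEEEEEEEEEEEEEEEEEEEEEEEEEEEEEEEEEEEEEEEEEEEEEEEEEEEEEEEEEEEEEEEEEEEEEEEEEEEEEEEEEEEEEEEEEEEEEEEEEEEEEEEEEEEEEEEEEEEEEEEEEEEEEEEEEEEEEEEEEEEEEEEEEEEEEEEEEEEEEEEEEEEEEEEEEEEEEEEEEEEEEEEEEEEEEEEEEEEEEEEEEEEEEEEEEEEEEEEEEEEEEEEEEEEEEEEEEEEEEEEEEEEEEEEEEEEEEEEEEEEEEEEEEEEEEEEEEEEEEEEEEEEEEEEEEEEEEEEEEEEEEEEEEEEEEEEEEEEEEEEEEEEEEEEEEEEEEEEEEEEEEEEEEEEEEEEEEEEEXXXYXXXYXXXXYXXXY


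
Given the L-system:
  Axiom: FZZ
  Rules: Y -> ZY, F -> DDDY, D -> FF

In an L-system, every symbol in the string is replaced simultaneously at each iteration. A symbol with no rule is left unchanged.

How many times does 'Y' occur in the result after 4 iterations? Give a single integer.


Answer: 7

Derivation:
Step 0: FZZ  (0 'Y')
Step 1: DDDYZZ  (1 'Y')
Step 2: FFFFFFZYZZ  (1 'Y')
Step 3: DDDYDDDYDDDYDDDYDDDYDDDYZZYZZ  (7 'Y')
Step 4: FFFFFFZYFFFFFFZYFFFFFFZYFFFFFFZYFFFFFFZYFFFFFFZYZZZYZZ  (7 'Y')


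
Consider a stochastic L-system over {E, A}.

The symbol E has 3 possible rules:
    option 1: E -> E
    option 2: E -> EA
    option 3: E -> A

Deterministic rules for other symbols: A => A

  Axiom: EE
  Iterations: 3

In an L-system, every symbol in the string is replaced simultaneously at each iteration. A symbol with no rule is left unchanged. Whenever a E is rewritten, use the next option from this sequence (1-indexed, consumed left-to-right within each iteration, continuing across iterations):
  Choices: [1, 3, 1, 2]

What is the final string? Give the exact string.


Step 0: EE
Step 1: EA  (used choices [1, 3])
Step 2: EA  (used choices [1])
Step 3: EAA  (used choices [2])

Answer: EAA


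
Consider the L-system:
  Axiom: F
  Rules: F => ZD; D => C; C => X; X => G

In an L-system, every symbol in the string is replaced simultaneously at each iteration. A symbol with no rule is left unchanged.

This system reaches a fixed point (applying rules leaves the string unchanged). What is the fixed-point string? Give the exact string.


Answer: ZG

Derivation:
Step 0: F
Step 1: ZD
Step 2: ZC
Step 3: ZX
Step 4: ZG
Step 5: ZG  (unchanged — fixed point at step 4)


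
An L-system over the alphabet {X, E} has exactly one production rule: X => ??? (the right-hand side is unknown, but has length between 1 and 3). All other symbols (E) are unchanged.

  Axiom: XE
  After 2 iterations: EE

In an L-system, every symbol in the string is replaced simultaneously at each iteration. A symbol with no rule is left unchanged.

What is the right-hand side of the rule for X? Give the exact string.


Answer: E

Derivation:
Trying X => E:
  Step 0: XE
  Step 1: EE
  Step 2: EE
Matches the given result.


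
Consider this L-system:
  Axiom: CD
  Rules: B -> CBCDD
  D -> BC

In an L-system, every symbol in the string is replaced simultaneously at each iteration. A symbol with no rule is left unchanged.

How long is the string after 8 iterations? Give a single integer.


Answer: 427

Derivation:
Step 0: length = 2
Step 1: length = 3
Step 2: length = 7
Step 3: length = 13
Step 4: length = 27
Step 5: length = 53
Step 6: length = 107
Step 7: length = 213
Step 8: length = 427


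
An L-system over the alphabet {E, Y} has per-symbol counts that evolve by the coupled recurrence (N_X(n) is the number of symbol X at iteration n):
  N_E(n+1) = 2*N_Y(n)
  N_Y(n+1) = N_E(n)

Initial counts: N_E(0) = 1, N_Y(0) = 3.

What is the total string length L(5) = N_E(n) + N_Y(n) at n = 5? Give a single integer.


Step 0: N_E=1, N_Y=3, L=4
Step 1: N_E=6, N_Y=1, L=7
Step 2: N_E=2, N_Y=6, L=8
Step 3: N_E=12, N_Y=2, L=14
Step 4: N_E=4, N_Y=12, L=16
Step 5: N_E=24, N_Y=4, L=28

Answer: 28


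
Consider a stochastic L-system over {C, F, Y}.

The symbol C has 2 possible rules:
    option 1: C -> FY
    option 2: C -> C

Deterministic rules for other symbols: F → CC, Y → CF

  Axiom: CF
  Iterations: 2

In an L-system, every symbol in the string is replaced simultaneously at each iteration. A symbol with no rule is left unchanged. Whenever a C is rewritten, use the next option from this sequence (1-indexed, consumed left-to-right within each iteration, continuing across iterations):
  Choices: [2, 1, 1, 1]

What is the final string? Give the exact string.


Step 0: CF
Step 1: CCC  (used choices [2])
Step 2: FYFYFY  (used choices [1, 1, 1])

Answer: FYFYFY


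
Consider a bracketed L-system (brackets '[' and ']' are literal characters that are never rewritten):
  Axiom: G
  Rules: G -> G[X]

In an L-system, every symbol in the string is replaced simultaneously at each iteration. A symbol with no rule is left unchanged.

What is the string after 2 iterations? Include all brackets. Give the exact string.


Answer: G[X][X]

Derivation:
Step 0: G
Step 1: G[X]
Step 2: G[X][X]


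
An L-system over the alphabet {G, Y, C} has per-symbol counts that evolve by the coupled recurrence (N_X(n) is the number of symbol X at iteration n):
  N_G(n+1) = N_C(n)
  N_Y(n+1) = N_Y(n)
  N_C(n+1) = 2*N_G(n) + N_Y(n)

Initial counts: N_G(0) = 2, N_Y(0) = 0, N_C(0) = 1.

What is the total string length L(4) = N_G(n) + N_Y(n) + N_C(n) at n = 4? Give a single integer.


Answer: 12

Derivation:
Step 0: N_G=2, N_Y=0, N_C=1, L=3
Step 1: N_G=1, N_Y=0, N_C=4, L=5
Step 2: N_G=4, N_Y=0, N_C=2, L=6
Step 3: N_G=2, N_Y=0, N_C=8, L=10
Step 4: N_G=8, N_Y=0, N_C=4, L=12


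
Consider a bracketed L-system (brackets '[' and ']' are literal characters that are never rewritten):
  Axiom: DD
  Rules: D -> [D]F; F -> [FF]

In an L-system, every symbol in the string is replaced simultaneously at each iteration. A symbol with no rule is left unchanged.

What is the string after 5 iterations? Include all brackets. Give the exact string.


Answer: [[[[[D]F][FF]][[FF][FF]]][[[FF][FF]][[FF][FF]]]][[[[FF][FF]][[FF][FF]]][[[FF][FF]][[FF][FF]]]][[[[[D]F][FF]][[FF][FF]]][[[FF][FF]][[FF][FF]]]][[[[FF][FF]][[FF][FF]]][[[FF][FF]][[FF][FF]]]]

Derivation:
Step 0: DD
Step 1: [D]F[D]F
Step 2: [[D]F][FF][[D]F][FF]
Step 3: [[[D]F][FF]][[FF][FF]][[[D]F][FF]][[FF][FF]]
Step 4: [[[[D]F][FF]][[FF][FF]]][[[FF][FF]][[FF][FF]]][[[[D]F][FF]][[FF][FF]]][[[FF][FF]][[FF][FF]]]
Step 5: [[[[[D]F][FF]][[FF][FF]]][[[FF][FF]][[FF][FF]]]][[[[FF][FF]][[FF][FF]]][[[FF][FF]][[FF][FF]]]][[[[[D]F][FF]][[FF][FF]]][[[FF][FF]][[FF][FF]]]][[[[FF][FF]][[FF][FF]]][[[FF][FF]][[FF][FF]]]]


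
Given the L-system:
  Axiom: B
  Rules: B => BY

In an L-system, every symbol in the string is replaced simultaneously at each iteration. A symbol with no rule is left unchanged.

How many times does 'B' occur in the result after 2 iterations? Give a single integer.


Answer: 1

Derivation:
Step 0: B  (1 'B')
Step 1: BY  (1 'B')
Step 2: BYY  (1 'B')


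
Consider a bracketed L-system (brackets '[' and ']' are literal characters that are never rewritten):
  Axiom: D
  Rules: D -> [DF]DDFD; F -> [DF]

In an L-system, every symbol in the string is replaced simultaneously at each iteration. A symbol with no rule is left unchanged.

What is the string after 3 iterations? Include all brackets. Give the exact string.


Answer: [[[DF]DDFD[DF]][DF]DDFD[DF]DDFD[DF][DF]DDFD[[DF]DDFD[DF]]][[DF]DDFD[DF]][DF]DDFD[DF]DDFD[DF][DF]DDFD[[DF]DDFD[DF]][DF]DDFD[DF]DDFD[DF][DF]DDFD[[DF]DDFD[DF]][[DF]DDFD[DF]][DF]DDFD[DF]DDFD[DF][DF]DDFD

Derivation:
Step 0: D
Step 1: [DF]DDFD
Step 2: [[DF]DDFD[DF]][DF]DDFD[DF]DDFD[DF][DF]DDFD
Step 3: [[[DF]DDFD[DF]][DF]DDFD[DF]DDFD[DF][DF]DDFD[[DF]DDFD[DF]]][[DF]DDFD[DF]][DF]DDFD[DF]DDFD[DF][DF]DDFD[[DF]DDFD[DF]][DF]DDFD[DF]DDFD[DF][DF]DDFD[[DF]DDFD[DF]][[DF]DDFD[DF]][DF]DDFD[DF]DDFD[DF][DF]DDFD


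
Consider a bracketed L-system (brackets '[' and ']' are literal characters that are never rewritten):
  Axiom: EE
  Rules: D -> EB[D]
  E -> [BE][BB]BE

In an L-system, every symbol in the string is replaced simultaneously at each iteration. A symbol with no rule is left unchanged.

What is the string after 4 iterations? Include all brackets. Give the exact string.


Step 0: EE
Step 1: [BE][BB]BE[BE][BB]BE
Step 2: [B[BE][BB]BE][BB]B[BE][BB]BE[B[BE][BB]BE][BB]B[BE][BB]BE
Step 3: [B[B[BE][BB]BE][BB]B[BE][BB]BE][BB]B[B[BE][BB]BE][BB]B[BE][BB]BE[B[B[BE][BB]BE][BB]B[BE][BB]BE][BB]B[B[BE][BB]BE][BB]B[BE][BB]BE
Step 4: [B[B[B[BE][BB]BE][BB]B[BE][BB]BE][BB]B[B[BE][BB]BE][BB]B[BE][BB]BE][BB]B[B[B[BE][BB]BE][BB]B[BE][BB]BE][BB]B[B[BE][BB]BE][BB]B[BE][BB]BE[B[B[B[BE][BB]BE][BB]B[BE][BB]BE][BB]B[B[BE][BB]BE][BB]B[BE][BB]BE][BB]B[B[B[BE][BB]BE][BB]B[BE][BB]BE][BB]B[B[BE][BB]BE][BB]B[BE][BB]BE

Answer: [B[B[B[BE][BB]BE][BB]B[BE][BB]BE][BB]B[B[BE][BB]BE][BB]B[BE][BB]BE][BB]B[B[B[BE][BB]BE][BB]B[BE][BB]BE][BB]B[B[BE][BB]BE][BB]B[BE][BB]BE[B[B[B[BE][BB]BE][BB]B[BE][BB]BE][BB]B[B[BE][BB]BE][BB]B[BE][BB]BE][BB]B[B[B[BE][BB]BE][BB]B[BE][BB]BE][BB]B[B[BE][BB]BE][BB]B[BE][BB]BE


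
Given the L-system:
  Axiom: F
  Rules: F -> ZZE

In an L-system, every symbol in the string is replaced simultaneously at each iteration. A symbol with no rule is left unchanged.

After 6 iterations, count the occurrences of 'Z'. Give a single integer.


Answer: 2

Derivation:
Step 0: F  (0 'Z')
Step 1: ZZE  (2 'Z')
Step 2: ZZE  (2 'Z')
Step 3: ZZE  (2 'Z')
Step 4: ZZE  (2 'Z')
Step 5: ZZE  (2 'Z')
Step 6: ZZE  (2 'Z')


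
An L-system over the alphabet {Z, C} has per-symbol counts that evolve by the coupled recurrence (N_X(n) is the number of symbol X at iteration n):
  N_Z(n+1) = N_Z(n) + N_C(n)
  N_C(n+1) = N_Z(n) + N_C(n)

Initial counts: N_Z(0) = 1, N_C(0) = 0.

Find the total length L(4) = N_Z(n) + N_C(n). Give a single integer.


Step 0: N_Z=1, N_C=0, L=1
Step 1: N_Z=1, N_C=1, L=2
Step 2: N_Z=2, N_C=2, L=4
Step 3: N_Z=4, N_C=4, L=8
Step 4: N_Z=8, N_C=8, L=16

Answer: 16


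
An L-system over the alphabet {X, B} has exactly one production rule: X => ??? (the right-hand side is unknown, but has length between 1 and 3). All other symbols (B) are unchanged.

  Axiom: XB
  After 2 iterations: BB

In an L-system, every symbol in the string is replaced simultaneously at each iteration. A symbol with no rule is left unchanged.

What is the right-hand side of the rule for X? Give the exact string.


Answer: B

Derivation:
Trying X => B:
  Step 0: XB
  Step 1: BB
  Step 2: BB
Matches the given result.


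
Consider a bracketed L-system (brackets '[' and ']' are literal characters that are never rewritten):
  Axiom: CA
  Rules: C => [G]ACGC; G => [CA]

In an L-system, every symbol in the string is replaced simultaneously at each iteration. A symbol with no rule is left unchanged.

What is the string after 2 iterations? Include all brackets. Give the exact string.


Answer: [[CA]]A[G]ACGC[CA][G]ACGCA

Derivation:
Step 0: CA
Step 1: [G]ACGCA
Step 2: [[CA]]A[G]ACGC[CA][G]ACGCA


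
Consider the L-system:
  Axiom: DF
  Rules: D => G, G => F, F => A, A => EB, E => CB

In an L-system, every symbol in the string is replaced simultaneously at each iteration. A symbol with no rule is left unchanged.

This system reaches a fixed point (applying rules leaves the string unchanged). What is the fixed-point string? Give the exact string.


Answer: CBBCBB

Derivation:
Step 0: DF
Step 1: GA
Step 2: FEB
Step 3: ACBB
Step 4: EBCBB
Step 5: CBBCBB
Step 6: CBBCBB  (unchanged — fixed point at step 5)


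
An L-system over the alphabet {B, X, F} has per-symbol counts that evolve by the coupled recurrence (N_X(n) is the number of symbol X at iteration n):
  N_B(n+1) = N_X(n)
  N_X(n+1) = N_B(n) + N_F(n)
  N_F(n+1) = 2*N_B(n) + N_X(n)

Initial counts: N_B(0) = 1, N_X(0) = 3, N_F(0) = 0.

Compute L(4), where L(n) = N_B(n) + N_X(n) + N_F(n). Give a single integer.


Answer: 50

Derivation:
Step 0: N_B=1, N_X=3, N_F=0, L=4
Step 1: N_B=3, N_X=1, N_F=5, L=9
Step 2: N_B=1, N_X=8, N_F=7, L=16
Step 3: N_B=8, N_X=8, N_F=10, L=26
Step 4: N_B=8, N_X=18, N_F=24, L=50


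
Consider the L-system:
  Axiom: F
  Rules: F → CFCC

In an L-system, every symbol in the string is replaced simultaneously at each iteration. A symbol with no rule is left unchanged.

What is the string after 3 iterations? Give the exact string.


Answer: CCCFCCCCCC

Derivation:
Step 0: F
Step 1: CFCC
Step 2: CCFCCCC
Step 3: CCCFCCCCCC


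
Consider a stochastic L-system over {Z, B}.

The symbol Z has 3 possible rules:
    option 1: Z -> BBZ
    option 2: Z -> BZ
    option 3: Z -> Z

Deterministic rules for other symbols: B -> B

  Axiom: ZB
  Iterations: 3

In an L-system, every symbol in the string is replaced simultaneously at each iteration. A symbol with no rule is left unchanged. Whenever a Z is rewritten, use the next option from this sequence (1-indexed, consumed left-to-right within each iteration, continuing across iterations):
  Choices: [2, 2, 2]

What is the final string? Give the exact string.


Answer: BBBZB

Derivation:
Step 0: ZB
Step 1: BZB  (used choices [2])
Step 2: BBZB  (used choices [2])
Step 3: BBBZB  (used choices [2])


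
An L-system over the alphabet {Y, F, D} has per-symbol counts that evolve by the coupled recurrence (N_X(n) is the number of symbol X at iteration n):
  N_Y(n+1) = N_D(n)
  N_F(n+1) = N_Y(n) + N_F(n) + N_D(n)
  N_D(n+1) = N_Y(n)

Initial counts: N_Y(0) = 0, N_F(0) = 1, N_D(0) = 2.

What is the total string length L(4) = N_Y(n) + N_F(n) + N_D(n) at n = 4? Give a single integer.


Step 0: N_Y=0, N_F=1, N_D=2, L=3
Step 1: N_Y=2, N_F=3, N_D=0, L=5
Step 2: N_Y=0, N_F=5, N_D=2, L=7
Step 3: N_Y=2, N_F=7, N_D=0, L=9
Step 4: N_Y=0, N_F=9, N_D=2, L=11

Answer: 11


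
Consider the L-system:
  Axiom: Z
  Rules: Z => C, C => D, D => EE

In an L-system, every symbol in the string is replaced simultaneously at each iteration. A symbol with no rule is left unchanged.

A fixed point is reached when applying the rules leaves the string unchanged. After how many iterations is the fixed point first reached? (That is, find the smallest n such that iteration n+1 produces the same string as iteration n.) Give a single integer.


Answer: 3

Derivation:
Step 0: Z
Step 1: C
Step 2: D
Step 3: EE
Step 4: EE  (unchanged — fixed point at step 3)


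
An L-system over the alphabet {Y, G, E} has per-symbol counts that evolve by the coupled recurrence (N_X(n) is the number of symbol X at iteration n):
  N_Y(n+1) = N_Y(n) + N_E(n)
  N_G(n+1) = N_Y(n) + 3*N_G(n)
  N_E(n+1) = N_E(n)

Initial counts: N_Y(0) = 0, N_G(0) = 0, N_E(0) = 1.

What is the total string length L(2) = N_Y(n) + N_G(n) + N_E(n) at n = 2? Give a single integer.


Answer: 4

Derivation:
Step 0: N_Y=0, N_G=0, N_E=1, L=1
Step 1: N_Y=1, N_G=0, N_E=1, L=2
Step 2: N_Y=2, N_G=1, N_E=1, L=4


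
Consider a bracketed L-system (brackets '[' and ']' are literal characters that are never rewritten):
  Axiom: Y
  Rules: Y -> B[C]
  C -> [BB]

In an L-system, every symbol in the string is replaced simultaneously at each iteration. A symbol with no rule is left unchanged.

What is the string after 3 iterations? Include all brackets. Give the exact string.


Step 0: Y
Step 1: B[C]
Step 2: B[[BB]]
Step 3: B[[BB]]

Answer: B[[BB]]


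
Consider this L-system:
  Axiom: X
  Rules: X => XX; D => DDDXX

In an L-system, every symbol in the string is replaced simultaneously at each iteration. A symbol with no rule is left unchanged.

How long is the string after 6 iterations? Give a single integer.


Answer: 64

Derivation:
Step 0: length = 1
Step 1: length = 2
Step 2: length = 4
Step 3: length = 8
Step 4: length = 16
Step 5: length = 32
Step 6: length = 64


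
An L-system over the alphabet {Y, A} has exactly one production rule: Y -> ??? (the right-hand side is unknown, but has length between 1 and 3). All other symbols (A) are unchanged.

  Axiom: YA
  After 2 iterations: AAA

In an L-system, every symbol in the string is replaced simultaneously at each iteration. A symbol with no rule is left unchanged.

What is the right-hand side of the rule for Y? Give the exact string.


Answer: AA

Derivation:
Trying Y -> AA:
  Step 0: YA
  Step 1: AAA
  Step 2: AAA
Matches the given result.


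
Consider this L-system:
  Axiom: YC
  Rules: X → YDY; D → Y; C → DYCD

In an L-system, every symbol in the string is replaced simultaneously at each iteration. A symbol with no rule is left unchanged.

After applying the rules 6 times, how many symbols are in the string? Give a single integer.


Answer: 20

Derivation:
Step 0: length = 2
Step 1: length = 5
Step 2: length = 8
Step 3: length = 11
Step 4: length = 14
Step 5: length = 17
Step 6: length = 20


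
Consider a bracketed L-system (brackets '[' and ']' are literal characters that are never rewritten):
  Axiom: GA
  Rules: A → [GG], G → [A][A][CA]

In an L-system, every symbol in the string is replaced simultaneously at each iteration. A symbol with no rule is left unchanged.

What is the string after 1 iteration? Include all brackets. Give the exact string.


Answer: [A][A][CA][GG]

Derivation:
Step 0: GA
Step 1: [A][A][CA][GG]


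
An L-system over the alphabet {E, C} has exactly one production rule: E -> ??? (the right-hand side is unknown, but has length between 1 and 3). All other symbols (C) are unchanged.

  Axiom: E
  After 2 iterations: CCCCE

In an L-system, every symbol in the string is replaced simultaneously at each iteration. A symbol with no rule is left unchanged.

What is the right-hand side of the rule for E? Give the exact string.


Answer: CCE

Derivation:
Trying E -> CCE:
  Step 0: E
  Step 1: CCE
  Step 2: CCCCE
Matches the given result.


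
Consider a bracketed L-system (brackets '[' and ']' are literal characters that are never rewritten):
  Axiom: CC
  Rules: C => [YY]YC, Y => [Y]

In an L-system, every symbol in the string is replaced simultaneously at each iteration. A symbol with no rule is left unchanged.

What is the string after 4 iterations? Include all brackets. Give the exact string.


Step 0: CC
Step 1: [YY]YC[YY]YC
Step 2: [[Y][Y]][Y][YY]YC[[Y][Y]][Y][YY]YC
Step 3: [[[Y]][[Y]]][[Y]][[Y][Y]][Y][YY]YC[[[Y]][[Y]]][[Y]][[Y][Y]][Y][YY]YC
Step 4: [[[[Y]]][[[Y]]]][[[Y]]][[[Y]][[Y]]][[Y]][[Y][Y]][Y][YY]YC[[[[Y]]][[[Y]]]][[[Y]]][[[Y]][[Y]]][[Y]][[Y][Y]][Y][YY]YC

Answer: [[[[Y]]][[[Y]]]][[[Y]]][[[Y]][[Y]]][[Y]][[Y][Y]][Y][YY]YC[[[[Y]]][[[Y]]]][[[Y]]][[[Y]][[Y]]][[Y]][[Y][Y]][Y][YY]YC


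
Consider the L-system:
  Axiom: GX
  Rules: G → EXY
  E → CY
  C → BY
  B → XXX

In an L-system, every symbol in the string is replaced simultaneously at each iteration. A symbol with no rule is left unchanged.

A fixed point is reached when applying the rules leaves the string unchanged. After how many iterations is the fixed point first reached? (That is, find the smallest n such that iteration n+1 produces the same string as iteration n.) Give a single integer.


Answer: 4

Derivation:
Step 0: GX
Step 1: EXYX
Step 2: CYXYX
Step 3: BYYXYX
Step 4: XXXYYXYX
Step 5: XXXYYXYX  (unchanged — fixed point at step 4)


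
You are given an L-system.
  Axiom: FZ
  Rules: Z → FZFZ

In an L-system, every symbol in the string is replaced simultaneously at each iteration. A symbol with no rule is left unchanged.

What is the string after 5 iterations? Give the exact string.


Answer: FFFFFFZFZFFZFZFFFZFZFFZFZFFFFZFZFFZFZFFFZFZFFZFZFFFFFZFZFFZFZFFFZFZFFZFZFFFFZFZFFZFZFFFZFZFFZFZ

Derivation:
Step 0: FZ
Step 1: FFZFZ
Step 2: FFFZFZFFZFZ
Step 3: FFFFZFZFFZFZFFFZFZFFZFZ
Step 4: FFFFFZFZFFZFZFFFZFZFFZFZFFFFZFZFFZFZFFFZFZFFZFZ
Step 5: FFFFFFZFZFFZFZFFFZFZFFZFZFFFFZFZFFZFZFFFZFZFFZFZFFFFFZFZFFZFZFFFZFZFFZFZFFFFZFZFFZFZFFFZFZFFZFZ


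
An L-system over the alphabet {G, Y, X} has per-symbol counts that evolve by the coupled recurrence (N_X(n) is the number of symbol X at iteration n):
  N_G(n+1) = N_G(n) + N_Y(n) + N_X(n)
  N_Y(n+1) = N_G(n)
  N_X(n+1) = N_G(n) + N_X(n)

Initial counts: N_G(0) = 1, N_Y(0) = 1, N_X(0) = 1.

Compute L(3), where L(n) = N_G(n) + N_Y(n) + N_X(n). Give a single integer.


Step 0: N_G=1, N_Y=1, N_X=1, L=3
Step 1: N_G=3, N_Y=1, N_X=2, L=6
Step 2: N_G=6, N_Y=3, N_X=5, L=14
Step 3: N_G=14, N_Y=6, N_X=11, L=31

Answer: 31


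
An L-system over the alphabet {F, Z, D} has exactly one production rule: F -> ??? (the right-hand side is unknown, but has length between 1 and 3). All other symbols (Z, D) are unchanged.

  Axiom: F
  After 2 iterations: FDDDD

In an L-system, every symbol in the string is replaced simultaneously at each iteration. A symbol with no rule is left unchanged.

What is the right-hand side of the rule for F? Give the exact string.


Answer: FDD

Derivation:
Trying F -> FDD:
  Step 0: F
  Step 1: FDD
  Step 2: FDDDD
Matches the given result.


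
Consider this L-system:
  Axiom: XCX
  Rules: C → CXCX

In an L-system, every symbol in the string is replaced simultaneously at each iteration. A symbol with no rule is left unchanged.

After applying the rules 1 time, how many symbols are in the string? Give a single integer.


Step 0: length = 3
Step 1: length = 6

Answer: 6


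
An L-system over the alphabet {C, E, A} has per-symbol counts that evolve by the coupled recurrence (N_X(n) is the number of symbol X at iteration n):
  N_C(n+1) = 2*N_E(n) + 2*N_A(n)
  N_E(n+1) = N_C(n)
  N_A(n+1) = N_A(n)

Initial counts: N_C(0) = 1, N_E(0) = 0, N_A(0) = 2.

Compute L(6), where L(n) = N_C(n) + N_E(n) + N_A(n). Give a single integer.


Answer: 66

Derivation:
Step 0: N_C=1, N_E=0, N_A=2, L=3
Step 1: N_C=4, N_E=1, N_A=2, L=7
Step 2: N_C=6, N_E=4, N_A=2, L=12
Step 3: N_C=12, N_E=6, N_A=2, L=20
Step 4: N_C=16, N_E=12, N_A=2, L=30
Step 5: N_C=28, N_E=16, N_A=2, L=46
Step 6: N_C=36, N_E=28, N_A=2, L=66


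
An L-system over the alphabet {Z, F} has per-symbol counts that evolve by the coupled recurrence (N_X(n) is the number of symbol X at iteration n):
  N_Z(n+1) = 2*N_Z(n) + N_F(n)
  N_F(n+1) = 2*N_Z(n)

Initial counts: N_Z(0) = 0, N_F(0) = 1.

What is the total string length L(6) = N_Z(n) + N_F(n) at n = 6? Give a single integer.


Step 0: N_Z=0, N_F=1, L=1
Step 1: N_Z=1, N_F=0, L=1
Step 2: N_Z=2, N_F=2, L=4
Step 3: N_Z=6, N_F=4, L=10
Step 4: N_Z=16, N_F=12, L=28
Step 5: N_Z=44, N_F=32, L=76
Step 6: N_Z=120, N_F=88, L=208

Answer: 208


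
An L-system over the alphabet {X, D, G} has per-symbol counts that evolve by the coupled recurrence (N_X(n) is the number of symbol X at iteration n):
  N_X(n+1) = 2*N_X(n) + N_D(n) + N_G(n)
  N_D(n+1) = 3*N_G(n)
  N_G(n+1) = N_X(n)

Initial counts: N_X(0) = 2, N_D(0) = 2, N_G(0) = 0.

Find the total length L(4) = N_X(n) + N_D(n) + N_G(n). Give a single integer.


Step 0: N_X=2, N_D=2, N_G=0, L=4
Step 1: N_X=6, N_D=0, N_G=2, L=8
Step 2: N_X=14, N_D=6, N_G=6, L=26
Step 3: N_X=40, N_D=18, N_G=14, L=72
Step 4: N_X=112, N_D=42, N_G=40, L=194

Answer: 194


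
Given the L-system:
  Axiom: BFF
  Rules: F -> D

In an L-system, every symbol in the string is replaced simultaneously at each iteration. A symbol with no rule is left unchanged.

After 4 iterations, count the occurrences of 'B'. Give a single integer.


Step 0: BFF  (1 'B')
Step 1: BDD  (1 'B')
Step 2: BDD  (1 'B')
Step 3: BDD  (1 'B')
Step 4: BDD  (1 'B')

Answer: 1


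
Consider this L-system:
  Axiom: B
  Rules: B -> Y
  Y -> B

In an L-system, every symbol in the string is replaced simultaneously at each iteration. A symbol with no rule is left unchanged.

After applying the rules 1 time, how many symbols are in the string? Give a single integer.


Answer: 1

Derivation:
Step 0: length = 1
Step 1: length = 1


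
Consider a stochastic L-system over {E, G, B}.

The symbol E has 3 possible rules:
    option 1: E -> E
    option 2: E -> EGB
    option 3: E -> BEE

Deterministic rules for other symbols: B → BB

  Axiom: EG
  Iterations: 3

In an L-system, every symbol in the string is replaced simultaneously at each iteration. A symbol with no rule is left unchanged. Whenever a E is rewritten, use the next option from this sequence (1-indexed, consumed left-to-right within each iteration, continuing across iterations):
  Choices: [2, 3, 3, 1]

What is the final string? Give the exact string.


Answer: BBBEEEGBBBBG

Derivation:
Step 0: EG
Step 1: EGBG  (used choices [2])
Step 2: BEEGBBG  (used choices [3])
Step 3: BBBEEEGBBBBG  (used choices [3, 1])


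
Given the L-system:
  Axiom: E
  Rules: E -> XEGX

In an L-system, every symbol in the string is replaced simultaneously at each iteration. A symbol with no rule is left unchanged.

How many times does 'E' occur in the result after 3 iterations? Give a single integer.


Answer: 1

Derivation:
Step 0: E  (1 'E')
Step 1: XEGX  (1 'E')
Step 2: XXEGXGX  (1 'E')
Step 3: XXXEGXGXGX  (1 'E')


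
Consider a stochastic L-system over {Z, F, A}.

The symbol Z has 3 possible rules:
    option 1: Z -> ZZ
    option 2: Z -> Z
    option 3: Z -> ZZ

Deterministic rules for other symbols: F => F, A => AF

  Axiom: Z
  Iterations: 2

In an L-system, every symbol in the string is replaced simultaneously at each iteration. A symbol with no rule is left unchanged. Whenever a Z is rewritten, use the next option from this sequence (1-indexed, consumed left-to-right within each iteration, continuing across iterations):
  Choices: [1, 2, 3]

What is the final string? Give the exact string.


Answer: ZZZ

Derivation:
Step 0: Z
Step 1: ZZ  (used choices [1])
Step 2: ZZZ  (used choices [2, 3])


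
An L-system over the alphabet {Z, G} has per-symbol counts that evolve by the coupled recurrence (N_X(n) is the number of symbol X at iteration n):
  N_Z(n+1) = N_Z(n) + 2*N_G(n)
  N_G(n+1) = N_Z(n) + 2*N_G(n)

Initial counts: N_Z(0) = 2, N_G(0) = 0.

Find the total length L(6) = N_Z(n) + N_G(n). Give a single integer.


Answer: 972

Derivation:
Step 0: N_Z=2, N_G=0, L=2
Step 1: N_Z=2, N_G=2, L=4
Step 2: N_Z=6, N_G=6, L=12
Step 3: N_Z=18, N_G=18, L=36
Step 4: N_Z=54, N_G=54, L=108
Step 5: N_Z=162, N_G=162, L=324
Step 6: N_Z=486, N_G=486, L=972


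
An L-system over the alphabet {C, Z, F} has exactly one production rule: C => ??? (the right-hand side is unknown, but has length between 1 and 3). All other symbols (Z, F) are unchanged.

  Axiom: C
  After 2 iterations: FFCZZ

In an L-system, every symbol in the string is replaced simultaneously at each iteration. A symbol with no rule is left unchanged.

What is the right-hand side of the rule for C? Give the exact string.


Trying C => FCZ:
  Step 0: C
  Step 1: FCZ
  Step 2: FFCZZ
Matches the given result.

Answer: FCZ


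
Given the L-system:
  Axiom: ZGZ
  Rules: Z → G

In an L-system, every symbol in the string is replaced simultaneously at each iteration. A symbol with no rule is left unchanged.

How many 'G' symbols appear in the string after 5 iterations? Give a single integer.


Answer: 3

Derivation:
Step 0: ZGZ  (1 'G')
Step 1: GGG  (3 'G')
Step 2: GGG  (3 'G')
Step 3: GGG  (3 'G')
Step 4: GGG  (3 'G')
Step 5: GGG  (3 'G')


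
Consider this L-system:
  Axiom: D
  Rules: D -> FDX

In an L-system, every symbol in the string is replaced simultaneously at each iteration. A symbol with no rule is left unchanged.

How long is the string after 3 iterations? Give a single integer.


Step 0: length = 1
Step 1: length = 3
Step 2: length = 5
Step 3: length = 7

Answer: 7


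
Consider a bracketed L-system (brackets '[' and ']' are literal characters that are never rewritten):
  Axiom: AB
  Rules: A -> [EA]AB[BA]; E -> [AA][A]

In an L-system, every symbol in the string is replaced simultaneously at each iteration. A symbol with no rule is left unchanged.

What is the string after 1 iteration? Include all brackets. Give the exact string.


Answer: [EA]AB[BA]B

Derivation:
Step 0: AB
Step 1: [EA]AB[BA]B


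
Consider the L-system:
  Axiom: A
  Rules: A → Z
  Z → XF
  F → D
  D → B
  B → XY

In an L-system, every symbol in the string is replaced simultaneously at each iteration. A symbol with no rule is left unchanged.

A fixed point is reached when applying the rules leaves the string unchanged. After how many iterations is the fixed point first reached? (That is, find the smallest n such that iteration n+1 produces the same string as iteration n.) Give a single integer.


Answer: 5

Derivation:
Step 0: A
Step 1: Z
Step 2: XF
Step 3: XD
Step 4: XB
Step 5: XXY
Step 6: XXY  (unchanged — fixed point at step 5)


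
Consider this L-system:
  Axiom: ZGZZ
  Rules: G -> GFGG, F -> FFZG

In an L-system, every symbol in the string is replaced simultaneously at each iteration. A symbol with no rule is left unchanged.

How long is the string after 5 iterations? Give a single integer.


Answer: 829

Derivation:
Step 0: length = 4
Step 1: length = 7
Step 2: length = 19
Step 3: length = 64
Step 4: length = 229
Step 5: length = 829


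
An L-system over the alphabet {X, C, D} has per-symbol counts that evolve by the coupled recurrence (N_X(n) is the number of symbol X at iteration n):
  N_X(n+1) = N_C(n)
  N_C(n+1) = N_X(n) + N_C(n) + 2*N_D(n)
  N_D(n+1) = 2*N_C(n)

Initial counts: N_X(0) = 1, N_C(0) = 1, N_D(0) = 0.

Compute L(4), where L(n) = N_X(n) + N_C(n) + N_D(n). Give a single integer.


Step 0: N_X=1, N_C=1, N_D=0, L=2
Step 1: N_X=1, N_C=2, N_D=2, L=5
Step 2: N_X=2, N_C=7, N_D=4, L=13
Step 3: N_X=7, N_C=17, N_D=14, L=38
Step 4: N_X=17, N_C=52, N_D=34, L=103

Answer: 103


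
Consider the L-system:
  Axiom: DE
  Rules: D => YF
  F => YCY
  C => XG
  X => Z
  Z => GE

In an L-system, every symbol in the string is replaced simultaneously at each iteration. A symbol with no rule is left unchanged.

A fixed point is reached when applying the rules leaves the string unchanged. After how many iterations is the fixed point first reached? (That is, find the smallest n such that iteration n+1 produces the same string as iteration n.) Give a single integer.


Answer: 5

Derivation:
Step 0: DE
Step 1: YFE
Step 2: YYCYE
Step 3: YYXGYE
Step 4: YYZGYE
Step 5: YYGEGYE
Step 6: YYGEGYE  (unchanged — fixed point at step 5)


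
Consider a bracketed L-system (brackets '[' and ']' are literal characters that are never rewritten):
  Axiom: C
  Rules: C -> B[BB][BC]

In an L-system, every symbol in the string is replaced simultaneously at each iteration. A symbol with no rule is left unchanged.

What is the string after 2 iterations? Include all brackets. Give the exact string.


Step 0: C
Step 1: B[BB][BC]
Step 2: B[BB][BB[BB][BC]]

Answer: B[BB][BB[BB][BC]]


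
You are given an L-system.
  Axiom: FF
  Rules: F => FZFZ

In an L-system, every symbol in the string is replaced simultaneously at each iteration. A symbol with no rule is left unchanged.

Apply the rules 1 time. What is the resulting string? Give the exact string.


Answer: FZFZFZFZ

Derivation:
Step 0: FF
Step 1: FZFZFZFZ


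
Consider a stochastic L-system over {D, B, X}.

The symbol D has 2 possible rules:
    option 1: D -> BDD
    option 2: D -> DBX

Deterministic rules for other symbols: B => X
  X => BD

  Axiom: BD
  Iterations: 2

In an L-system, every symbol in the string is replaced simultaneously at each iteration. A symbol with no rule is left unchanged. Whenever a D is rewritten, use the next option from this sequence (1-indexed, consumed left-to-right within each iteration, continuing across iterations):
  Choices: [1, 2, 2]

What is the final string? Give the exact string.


Step 0: BD
Step 1: XBDD  (used choices [1])
Step 2: BDXDBXDBX  (used choices [2, 2])

Answer: BDXDBXDBX


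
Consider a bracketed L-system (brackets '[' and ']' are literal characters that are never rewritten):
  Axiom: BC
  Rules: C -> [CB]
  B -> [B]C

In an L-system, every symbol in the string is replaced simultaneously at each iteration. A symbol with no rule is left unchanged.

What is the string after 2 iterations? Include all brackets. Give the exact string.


Step 0: BC
Step 1: [B]C[CB]
Step 2: [[B]C][CB][[CB][B]C]

Answer: [[B]C][CB][[CB][B]C]


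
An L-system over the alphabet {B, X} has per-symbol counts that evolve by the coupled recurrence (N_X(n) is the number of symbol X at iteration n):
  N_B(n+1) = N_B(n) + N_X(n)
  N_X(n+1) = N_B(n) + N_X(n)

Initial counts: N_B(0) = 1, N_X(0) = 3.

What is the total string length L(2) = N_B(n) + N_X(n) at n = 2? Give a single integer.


Step 0: N_B=1, N_X=3, L=4
Step 1: N_B=4, N_X=4, L=8
Step 2: N_B=8, N_X=8, L=16

Answer: 16


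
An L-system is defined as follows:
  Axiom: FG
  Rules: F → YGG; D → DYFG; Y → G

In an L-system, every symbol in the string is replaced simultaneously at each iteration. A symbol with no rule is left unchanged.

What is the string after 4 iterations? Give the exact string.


Answer: GGGG

Derivation:
Step 0: FG
Step 1: YGGG
Step 2: GGGG
Step 3: GGGG
Step 4: GGGG


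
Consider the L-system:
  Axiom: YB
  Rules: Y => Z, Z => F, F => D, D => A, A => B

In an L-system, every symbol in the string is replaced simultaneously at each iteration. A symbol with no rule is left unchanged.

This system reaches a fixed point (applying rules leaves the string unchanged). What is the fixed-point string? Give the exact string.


Answer: BB

Derivation:
Step 0: YB
Step 1: ZB
Step 2: FB
Step 3: DB
Step 4: AB
Step 5: BB
Step 6: BB  (unchanged — fixed point at step 5)
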